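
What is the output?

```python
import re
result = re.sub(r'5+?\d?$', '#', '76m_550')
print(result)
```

76m_#

Every occurrence is swapped for '#'.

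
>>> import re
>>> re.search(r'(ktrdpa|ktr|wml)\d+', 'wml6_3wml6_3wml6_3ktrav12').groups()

`re.search` scans for the first position where the pattern succeeds.
The match spans [0:4] → 'wml6'.
Captured: group 1 = 'wml'.

('wml',)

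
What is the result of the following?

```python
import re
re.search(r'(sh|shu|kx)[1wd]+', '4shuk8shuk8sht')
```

None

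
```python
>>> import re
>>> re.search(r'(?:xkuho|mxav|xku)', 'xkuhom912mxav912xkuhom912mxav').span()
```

The regex engine tests alternatives in the order written; an earlier branch that matches wins even if a later one would match more.
The match spans [0:5] → 'xkuho'.

(0, 5)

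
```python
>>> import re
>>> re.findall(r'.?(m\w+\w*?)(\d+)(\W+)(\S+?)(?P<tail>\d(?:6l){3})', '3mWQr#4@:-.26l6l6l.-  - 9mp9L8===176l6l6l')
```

Pattern: optionally any character; then the literal 'm', then one or more of a word character, then zero or more of a word character (lazy) (captured); then one or more of a digit (captured); then one or more of a non-word character (captured); then one or more of a non-whitespace character (lazy) (captured); then a digit, then the literal '6l' repeated 3 times (captured as 'tail').
Matches: at [24:41] match '9mp9L8===176l6l6l', groups = ('mp9L', '8', '===', '1', '76l6l6l').
`findall` packs the 5 group values into a tuple for every match.

[('mp9L', '8', '===', '1', '76l6l6l')]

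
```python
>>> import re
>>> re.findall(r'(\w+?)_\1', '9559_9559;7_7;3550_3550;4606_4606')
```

The backreference `\1` re-matches whatever the first group consumed, character for character.
Walking the string: at [0:9] match '9559_9559', group 1 = '9559'; at [10:13] match '7_7', group 1 = '7'; at [14:23] match '3550_3550', group 1 = '3550'; at [24:33] match '4606_4606', group 1 = '4606'.
Because there's exactly one group, `findall` drops the full match and keeps group 1 from each hit.

['9559', '7', '3550', '4606']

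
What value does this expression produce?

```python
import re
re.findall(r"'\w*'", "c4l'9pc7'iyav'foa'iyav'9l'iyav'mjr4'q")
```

With no groups in the pattern, `findall` gives back each whole match — 4 here.

["'9pc7'", "'foa'", "'9l'", "'mjr4'"]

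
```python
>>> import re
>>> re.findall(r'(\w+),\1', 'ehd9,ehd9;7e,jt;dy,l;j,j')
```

`\1` has to match the exact text group 1 already captured.
Walking the string: at [0:9] match 'ehd9,ehd9', group 1 = 'ehd9'; at [21:24] match 'j,j', group 1 = 'j'.
`findall` collects group 1 from each match (2 total).

['ehd9', 'j']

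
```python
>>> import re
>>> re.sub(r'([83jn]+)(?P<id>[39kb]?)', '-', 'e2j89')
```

'e2-'

Pattern: one or more of one of [83jn] (captured); then optionally one of [39kb] (captured as 'id').
Matches: at [2:5] → 'j89'.
`sub` substitutes '-' at each match site.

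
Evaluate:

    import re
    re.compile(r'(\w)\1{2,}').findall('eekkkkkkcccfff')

['k', 'c', 'f']

`\1` is not a pattern — it's the concrete string captured by group 1, re-applied verbatim.
`findall` collects group 1 from each match (3 total).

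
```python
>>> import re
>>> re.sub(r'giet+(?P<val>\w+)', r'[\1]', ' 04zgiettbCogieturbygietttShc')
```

' 04z[bCogieturbygietttShc]'

Pattern: the literal 'gie', then one or more of a literal 't'; then one or more of a word character (captured as 'val').
`\1` in the replacement pulls in group 1's text for each match.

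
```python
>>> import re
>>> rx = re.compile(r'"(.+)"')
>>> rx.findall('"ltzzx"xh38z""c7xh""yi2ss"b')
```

One capturing group, so `findall` returns just the captured substring from the one match — 1 in all.

['ltzzx"xh38z""c7xh""yi2ss']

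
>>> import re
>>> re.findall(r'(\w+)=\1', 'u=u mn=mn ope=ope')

`\1` has to match the exact text group 1 already captured.
`findall` collects group 1 from each match (3 total).

['u', 'mn', 'ope']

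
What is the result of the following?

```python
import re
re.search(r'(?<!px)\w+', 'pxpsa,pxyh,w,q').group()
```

'pxpsa'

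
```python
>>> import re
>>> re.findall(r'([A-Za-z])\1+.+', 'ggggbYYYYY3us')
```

`\1` has to match the exact text group 1 already captured.
`findall` collects group 1 from the one match (1 total).

['g']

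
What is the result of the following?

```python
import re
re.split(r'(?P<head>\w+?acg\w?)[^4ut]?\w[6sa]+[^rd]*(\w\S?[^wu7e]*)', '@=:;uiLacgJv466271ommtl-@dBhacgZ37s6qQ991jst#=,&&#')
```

Pattern: one or more of a word character (lazy), then the literal 'acg', then optionally a word character (captured as 'head'); then optionally any character except [4ut], then a word character, then one or more of one of [6sa]; then zero or more of any character except [rd]; then a word character, then optionally a non-whitespace character, then zero or more of any character except [wu7e] (captured).
Matches to split on: at [4:33] → 'uiLacgJv466271ommtl-@dBhacgZ3'.
With a capturing group present, the delimiter's captured portion is kept in the result list.

['@=:;', 'uiLacgJ', 'dBhacgZ3', '7s6qQ991jst#=,&&#']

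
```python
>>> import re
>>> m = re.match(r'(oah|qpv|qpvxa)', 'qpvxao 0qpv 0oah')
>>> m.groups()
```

Alternation tries branches left to right and keeps the first one that lets the overall match succeed at that position.
`re.match` only tries the pattern at the start of the string.
The match spans [0:3] → 'qpv'.
Captured: group 1 = 'qpv'.

('qpv',)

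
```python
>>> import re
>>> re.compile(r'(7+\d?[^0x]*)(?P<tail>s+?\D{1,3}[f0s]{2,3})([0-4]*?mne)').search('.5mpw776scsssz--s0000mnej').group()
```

The pattern matches one or more of a literal '7', then optionally a digit, then zero or more of any character except [0x] (captured); then one or more of a literal 's' (lazy), then 1 to 3 of a non-digit, then 2 to 3 of one of [f0s] (captured as 'tail'); then zero or more of a character in [0-4] (lazy), then the literal 'mne' (captured).
The match spans [5:24] → '776scsssz--s0000mne'.

'776scsssz--s0000mne'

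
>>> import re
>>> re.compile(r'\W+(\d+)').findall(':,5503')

Pattern: one or more of a non-word character; then one or more of a digit (captured).
With a single group, `findall` returns only what that group captured — 1 item.

['5503']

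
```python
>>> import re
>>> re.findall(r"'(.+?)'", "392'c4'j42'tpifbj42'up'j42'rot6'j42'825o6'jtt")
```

['c4', 'tpifbj42', 'j42', 'j42']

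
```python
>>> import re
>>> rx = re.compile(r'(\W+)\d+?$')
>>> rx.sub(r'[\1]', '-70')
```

'[-]'

Pattern: one or more of a non-word character (captured); then one or more of a digit (lazy); then anchored at the end.
Matches: at [0:3] → '-70'.
`\1` in the replacement pulls in group 1's text for each match.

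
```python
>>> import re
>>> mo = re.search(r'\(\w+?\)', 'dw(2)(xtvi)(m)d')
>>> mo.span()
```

The match spans [2:5] → '(2)'.

(2, 5)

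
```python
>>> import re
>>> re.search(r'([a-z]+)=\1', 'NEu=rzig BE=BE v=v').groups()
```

A backreference is literal: `\1` must see the identical characters the first group matched.
Unlike `match`, `search` isn't anchored — it looks for the pattern anywhere in the string.
The match spans [15:18] → 'v=v'.
Captured: group 1 = 'v'.

('v',)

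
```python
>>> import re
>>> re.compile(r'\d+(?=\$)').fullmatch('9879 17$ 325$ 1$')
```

None

Because the assertion is zero-width, the text it checks is not consumed and won't appear in the result.
For `fullmatch`, every character of the input must be accounted for by the pattern.
Here the string isn't matched end-to-end, so the call returns None.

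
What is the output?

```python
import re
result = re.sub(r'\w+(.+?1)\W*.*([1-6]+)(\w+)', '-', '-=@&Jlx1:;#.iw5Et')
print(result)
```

-=@&-

The pattern matches one or more of a word character; then one or more of any character (lazy), then the literal '1' (captured); then zero or more of a non-word character, then zero or more of any character; then one or more of a character in [1-6] (captured); then one or more of a word character (captured).
Matches: at [4:17] → 'Jlx1:;#.iw5Et'.
Every occurrence is swapped for '-'.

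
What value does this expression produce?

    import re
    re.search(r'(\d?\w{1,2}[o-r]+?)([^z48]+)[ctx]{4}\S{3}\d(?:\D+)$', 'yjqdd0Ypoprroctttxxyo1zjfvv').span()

This matches optionally a digit, then 1 to 2 of a word character, then one or more of a character in [o-r] (lazy) (captured); then one or more of any character except [z48] (captured); then exactly 4 of one of [ctx], then exactly 3 of a non-whitespace character, then a digit; then one or more of a non-digit (non-capturing group); then anchored at the end.
`re.search` scans for the first position where the pattern succeeds.
The match spans [0:27] → 'yjqdd0Ypoprroctttxxyo1zjfvv'.
Captured: group 1 = 'yjq', group 2 = 'dd0Ypoprroc'.

(0, 27)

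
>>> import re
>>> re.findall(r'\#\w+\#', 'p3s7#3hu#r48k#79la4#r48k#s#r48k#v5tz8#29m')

['#3hu#', '#79la4#', '#s#', '#v5tz8#']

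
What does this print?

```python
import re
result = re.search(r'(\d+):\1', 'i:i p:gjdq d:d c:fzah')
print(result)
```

After group 1 captures some text, `\1` only succeeds where that same text appears again.
Here the pattern never matches, so the call returns None.

None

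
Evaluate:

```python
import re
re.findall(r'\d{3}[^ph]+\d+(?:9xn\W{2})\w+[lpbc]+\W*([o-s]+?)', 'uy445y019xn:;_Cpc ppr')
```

The pattern matches exactly 3 of a digit, then one or more of any character except [ph], then one or more of a digit; then the literal '9xn', then exactly 2 of a non-word character (non-capturing group); then one or more of a word character, then one or more of one of [lpbc], then zero or more of a non-word character; then one or more of a character in [o-s] (lazy) (captured).
Lazy quantifiers expand one character at a time until the remainder of the pattern can match.
Walking the string: at [2:19] match '445y019xn:;_Cpc p', group 1 = 'p'.
`findall` collects group 1 from the one match (1 total).

['p']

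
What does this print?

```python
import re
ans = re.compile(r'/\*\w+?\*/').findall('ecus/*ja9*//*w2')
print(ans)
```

['/*ja9*/']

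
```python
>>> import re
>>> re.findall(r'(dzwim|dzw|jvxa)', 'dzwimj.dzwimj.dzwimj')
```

['dzwim', 'dzwim', 'dzwim']

Alternation isn't longest-match — the leftmost alternative that fits at this position is chosen.
Matches: at [0:5] match 'dzwim', group 1 = 'dzwim'; at [7:12] match 'dzwim', group 1 = 'dzwim'; at [14:19] match 'dzwim', group 1 = 'dzwim'.
With a single group, `findall` returns only what that group captured — 3 items.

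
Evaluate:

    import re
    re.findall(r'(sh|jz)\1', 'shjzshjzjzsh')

['jz']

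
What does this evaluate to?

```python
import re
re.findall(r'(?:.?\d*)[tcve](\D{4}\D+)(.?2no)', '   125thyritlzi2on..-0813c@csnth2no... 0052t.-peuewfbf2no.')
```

[('@csnth', '2no'), ('.-peuewfbf', '2no')]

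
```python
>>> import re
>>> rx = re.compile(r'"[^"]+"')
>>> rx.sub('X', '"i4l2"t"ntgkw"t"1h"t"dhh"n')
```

'XtXtXtXn'

Matches: at [0:6] → '"i4l2"'; at [7:14] → '"ntgkw"'; at [15:19] → '"1h"'; at [20:25] → '"dhh"'.
`sub` substitutes 'X' at each match site.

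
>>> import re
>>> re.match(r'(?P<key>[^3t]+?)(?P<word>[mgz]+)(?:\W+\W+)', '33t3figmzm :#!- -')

None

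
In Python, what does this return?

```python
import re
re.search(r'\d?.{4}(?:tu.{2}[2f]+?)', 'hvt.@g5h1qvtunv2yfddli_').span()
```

Pattern: optionally a digit, then exactly 4 of any character; then the literal 'tu', then exactly 2 of any character, then one or more of one of [2f] (lazy) (non-capturing group).
The match spans [6:16] → '5h1qvtunv2'.

(6, 16)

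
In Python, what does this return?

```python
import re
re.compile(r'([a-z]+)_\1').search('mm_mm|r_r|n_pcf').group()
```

'mm_mm'

A backreference is literal: `\1` must see the identical characters the first group matched.
The match spans [0:5] → 'mm_mm'.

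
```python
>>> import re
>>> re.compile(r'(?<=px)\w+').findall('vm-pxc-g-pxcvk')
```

['c', 'cvk']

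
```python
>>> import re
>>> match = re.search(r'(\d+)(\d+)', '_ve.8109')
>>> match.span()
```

(4, 8)

Pattern: one or more of a digit (captured); then one or more of a digit (captured).
Unlike `match`, `search` isn't anchored — it looks for the pattern anywhere in the string.
The match spans [4:8] → '8109'.
Captured: group 1 = '810', group 2 = '9'.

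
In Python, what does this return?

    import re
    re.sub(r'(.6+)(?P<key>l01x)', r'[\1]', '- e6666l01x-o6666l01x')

This matches any character, then one or more of a literal '6' (captured); then the literal 'l0', then the literal '1x' (captured as 'key').
`\1` in the replacement pulls in group 1's text for each match.

'- [e6666]-[o6666]'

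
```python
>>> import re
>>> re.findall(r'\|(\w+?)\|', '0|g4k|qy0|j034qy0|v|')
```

['g4k', 'j034qy0']

Scanning left to right: at [1:6] match '|g4k|', group 1 = 'g4k'; at [9:18] match '|j034qy0|', group 1 = 'j034qy0'.
`findall` collects group 1 from each match (2 total).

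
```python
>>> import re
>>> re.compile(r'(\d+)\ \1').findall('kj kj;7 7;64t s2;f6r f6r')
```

['7']

`\1` has to match the exact text group 1 already captured.
Scanning left to right: at [6:9] match '7 7', group 1 = '7'.
With a single group, `findall` returns only what that group captured — 1 item.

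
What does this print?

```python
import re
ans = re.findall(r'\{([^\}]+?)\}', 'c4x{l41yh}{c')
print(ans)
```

`findall` collects group 1 from the one match (1 total).

['l41yh']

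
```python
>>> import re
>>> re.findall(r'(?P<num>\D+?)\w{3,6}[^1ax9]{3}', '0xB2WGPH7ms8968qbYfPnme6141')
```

['x', 'q']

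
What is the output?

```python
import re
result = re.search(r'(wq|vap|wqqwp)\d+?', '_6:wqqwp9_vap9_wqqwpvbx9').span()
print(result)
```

`re.search` tries every starting position until one works.
The match spans [3:9] → 'wqqwp9'.
Captured: group 1 = 'wqqwp'.

(3, 9)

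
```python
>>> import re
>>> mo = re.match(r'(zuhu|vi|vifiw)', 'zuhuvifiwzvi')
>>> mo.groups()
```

('zuhu',)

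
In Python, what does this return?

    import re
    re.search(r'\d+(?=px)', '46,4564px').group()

'4564'

The positive lookaround only admits positions where the adjacent text matches; those characters stay outside the span.
The match spans [3:7] → '4564'.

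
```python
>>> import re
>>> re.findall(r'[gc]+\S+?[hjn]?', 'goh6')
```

This matches one or more of one of [gc], then one or more of a non-whitespace character (lazy); then optionally one of [hjn].
Lazy quantifiers expand one character at a time until the remainder of the pattern can match.
Scanning left to right: at [0:3] → 'goh'.
`findall` yields the raw match text (1 of them) because the pattern has no groups.

['goh']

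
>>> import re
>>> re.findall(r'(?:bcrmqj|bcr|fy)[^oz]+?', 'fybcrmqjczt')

['fyb']

Since nothing is captured, `findall` lists the 1 matched substring directly.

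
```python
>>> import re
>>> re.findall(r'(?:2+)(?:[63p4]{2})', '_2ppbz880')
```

['2pp']

No capturing groups, so `findall` returns the 1 full match string.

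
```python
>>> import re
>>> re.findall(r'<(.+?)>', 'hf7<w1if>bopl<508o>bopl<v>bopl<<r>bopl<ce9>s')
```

`findall` collects group 1 from each match (5 total).

['w1if', '508o', 'v', '<r', 'ce9']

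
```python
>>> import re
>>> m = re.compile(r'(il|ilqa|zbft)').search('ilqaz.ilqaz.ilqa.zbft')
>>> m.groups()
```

('il',)

`|` is ordered: at each position the engine commits to the first alternative that works.
`re.search` scans for the first position where the pattern succeeds.
The match spans [0:2] → 'il'.
Captured: group 1 = 'il'.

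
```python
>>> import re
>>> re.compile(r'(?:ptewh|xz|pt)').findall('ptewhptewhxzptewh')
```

`|` is ordered: at each position the engine commits to the first alternative that works.
Matches: at [0:5] → 'ptewh'; at [5:10] → 'ptewh'; at [10:12] → 'xz'; at [12:17] → 'ptewh'.
No capturing groups, so `findall` returns the 4 full match strings.

['ptewh', 'ptewh', 'xz', 'ptewh']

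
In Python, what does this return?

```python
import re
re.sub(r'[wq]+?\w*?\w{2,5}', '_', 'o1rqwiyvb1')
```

'o1r_1'

A non-greedy quantifier consumes as few characters as it can — just enough that the remainder of the pattern still matches from where it stops; whatever follows it matches normally.
Every occurrence is swapped for '_'.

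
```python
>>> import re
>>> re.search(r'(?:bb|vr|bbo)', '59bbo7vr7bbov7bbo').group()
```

'bb'

Branches in `(...|...)` are attempted left-to-right; the first branch that allows the whole pattern to succeed is taken.
`re.search` tries every starting position until one works.
The match spans [2:4] → 'bb'.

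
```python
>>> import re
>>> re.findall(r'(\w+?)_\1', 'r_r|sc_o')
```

`\1` is not a pattern — it's the concrete string captured by group 1, re-applied verbatim.
With a single group, `findall` returns only what that group captured — 1 item.

['r']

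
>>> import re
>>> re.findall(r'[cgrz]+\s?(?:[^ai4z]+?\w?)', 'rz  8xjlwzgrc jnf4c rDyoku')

['rz  8', 'zgrc jn', 'c rD']

This matches one or more of one of [cgrz], then optionally whitespace; then one or more of any character except [ai4z] (lazy), then optionally a word character (non-capturing group).
A non-greedy quantifier consumes as few characters as it can — just enough that the remainder of the pattern still matches from where it stops; whatever follows it matches normally.
Scanning left to right: at [0:5] → 'rz  8'; at [9:16] → 'zgrc jn'; at [18:22] → 'c rD'.
With no groups in the pattern, `findall` gives back each whole match — 3 here.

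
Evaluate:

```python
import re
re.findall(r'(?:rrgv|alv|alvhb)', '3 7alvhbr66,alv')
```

`|` is ordered: at each position the engine commits to the first alternative that works.
Matches: at [3:6] → 'alv'; at [12:15] → 'alv'.
With no groups in the pattern, `findall` gives back each whole match — 2 here.

['alv', 'alv']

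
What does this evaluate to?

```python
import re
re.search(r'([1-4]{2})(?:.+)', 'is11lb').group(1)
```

The match spans [2:6] → '11lb'.
Captured: group 1 = '11'.

'11'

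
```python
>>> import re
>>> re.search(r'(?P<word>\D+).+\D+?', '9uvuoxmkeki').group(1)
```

The match spans [1:11] → 'uvuoxmkeki'.
Captured: group 1 = 'uvuoxmke'.

'uvuoxmke'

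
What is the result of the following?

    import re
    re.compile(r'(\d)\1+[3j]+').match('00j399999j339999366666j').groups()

('0',)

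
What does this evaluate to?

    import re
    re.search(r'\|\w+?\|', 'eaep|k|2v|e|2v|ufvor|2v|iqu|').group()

'|k|'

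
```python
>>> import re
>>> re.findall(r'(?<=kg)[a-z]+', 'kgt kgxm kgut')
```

Lookahead/lookbehind check context without consuming it, so the matched span excludes the asserted characters.
Scanning left to right: at [2:3] → 't'; at [6:8] → 'xm'; at [11:13] → 'ut'.
No capturing groups, so `findall` returns the 3 full match strings.

['t', 'xm', 'ut']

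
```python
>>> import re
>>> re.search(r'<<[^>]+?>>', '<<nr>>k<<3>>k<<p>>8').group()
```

'<<nr>>'

The match spans [0:6] → '<<nr>>'.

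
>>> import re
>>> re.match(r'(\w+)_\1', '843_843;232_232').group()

`\1` is not a pattern — it's the concrete string captured by group 1, re-applied verbatim.
`re.match` won't scan ahead — the pattern has to work from the very first character.
The match spans [0:7] → '843_843'.
Captured: group 1 = '843'.

'843_843'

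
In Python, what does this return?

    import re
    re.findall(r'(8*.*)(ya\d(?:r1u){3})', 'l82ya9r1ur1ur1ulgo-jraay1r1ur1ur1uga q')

This matches zero or more of the literal '8', then zero or more of any character (captured); then the literal 'ya', then a digit, then the literal 'r1u' repeated 3 times (captured).
Walking the string: at [0:15] match 'l82ya9r1ur1ur1u', groups = ('l82', 'ya9r1ur1ur1u').
`findall` packs the 2 group values into a tuple for every match.

[('l82', 'ya9r1ur1ur1u')]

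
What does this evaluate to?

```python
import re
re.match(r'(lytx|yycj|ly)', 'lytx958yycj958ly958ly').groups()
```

('lytx',)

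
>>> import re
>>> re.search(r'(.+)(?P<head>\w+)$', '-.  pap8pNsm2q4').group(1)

Pattern: one or more of any character (captured); then one or more of a word character (captured as 'head'); then anchored at the end.
`re.search` tries every starting position until one works.
The match spans [0:15] → '-.  pap8pNsm2q4'.
Captured: group 1 = '-.  pap8pNsm2q', group 2 = '4'.

'-.  pap8pNsm2q'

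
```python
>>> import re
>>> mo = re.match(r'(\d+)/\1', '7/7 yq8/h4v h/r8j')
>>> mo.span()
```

(0, 3)

After group 1 captures some text, `\1` only succeeds where that same text appears again.
With `match`, the pattern is implicitly anchored at the beginning.
The match spans [0:3] → '7/7'.
Captured: group 1 = '7'.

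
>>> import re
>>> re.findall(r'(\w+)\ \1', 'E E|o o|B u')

The backreference `\1` re-matches whatever the first group consumed, character for character.
Walking the string: at [0:3] match 'E E', group 1 = 'E'; at [4:7] match 'o o', group 1 = 'o'.
Because there's exactly one group, `findall` drops the full match and keeps group 1 from each hit.

['E', 'o']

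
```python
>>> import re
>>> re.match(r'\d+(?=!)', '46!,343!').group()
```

With `match`, the pattern is implicitly anchored at the beginning.
The match spans [0:2] → '46'.

'46'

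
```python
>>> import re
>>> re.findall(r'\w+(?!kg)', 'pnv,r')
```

['pnv', 'r']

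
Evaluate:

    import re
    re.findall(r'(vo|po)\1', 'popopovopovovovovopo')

['po', 'vo', 'vo']

After group 1 captures some text, `\1` only succeeds where that same text appears again.
`findall` collects group 1 from each match (3 total).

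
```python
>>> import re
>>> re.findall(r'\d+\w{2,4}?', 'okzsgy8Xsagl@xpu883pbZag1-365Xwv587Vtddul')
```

['8Xs', '883pb', '365Xw', '587Vt']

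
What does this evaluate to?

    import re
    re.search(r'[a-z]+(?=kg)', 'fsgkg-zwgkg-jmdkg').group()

'fsg'

Because the assertion is zero-width, the text it checks is not consumed and won't appear in the result.
`re.search` tries every starting position until one works.
The match spans [0:3] → 'fsg'.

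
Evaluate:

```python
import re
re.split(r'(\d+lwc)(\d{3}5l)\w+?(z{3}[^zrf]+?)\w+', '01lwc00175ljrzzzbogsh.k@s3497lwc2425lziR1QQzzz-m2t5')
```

['01lwc00175ljrzzzbogsh.k@s', '3497lwc', '2425l', 'zzz-', '']

The pattern matches one or more of a digit, then the literal 'lwc' (captured); then exactly 3 of a digit, then the literal '5l' (captured); then one or more of a word character (lazy); then exactly 3 of the literal 'z', then one or more of any character except [zrf] (lazy) (captured); then one or more of a word character.
Matches to split on: at [25:51] → '3497lwc2425lziR1QQzzz-m2t5'.
The group in the pattern means `split` returns the separators' captures alongside the pieces.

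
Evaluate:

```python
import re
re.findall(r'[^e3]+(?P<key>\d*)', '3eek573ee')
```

Pattern: one or more of any character except [e3]; then zero or more of a digit (captured as 'key').
`findall` collects group 1 from the one match (1 total).

['3']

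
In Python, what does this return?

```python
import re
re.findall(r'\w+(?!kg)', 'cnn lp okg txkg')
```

['cnn', 'lp', 'okg', 'txkg']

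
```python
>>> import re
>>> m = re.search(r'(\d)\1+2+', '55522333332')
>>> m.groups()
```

('5',)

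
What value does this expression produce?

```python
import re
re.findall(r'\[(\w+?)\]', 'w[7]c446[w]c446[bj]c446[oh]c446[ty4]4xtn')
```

Walking the string: at [1:4] match '[7]', group 1 = '7'; at [8:11] match '[w]', group 1 = 'w'; at [15:19] match '[bj]', group 1 = 'bj'; at [23:27] match '[oh]', group 1 = 'oh'; at [31:36] match '[ty4]', group 1 = 'ty4'.
Because there's exactly one group, `findall` drops the full match and keeps group 1 from each hit.

['7', 'w', 'bj', 'oh', 'ty4']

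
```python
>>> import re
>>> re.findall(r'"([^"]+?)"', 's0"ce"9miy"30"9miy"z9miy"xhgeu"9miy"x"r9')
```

One capturing group, so `findall` returns just the captured substring from each match — 4 in all.

['ce', '30', 'z9miy', '9miy']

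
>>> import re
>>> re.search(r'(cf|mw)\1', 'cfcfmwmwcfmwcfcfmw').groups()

The match spans [0:4] → 'cfcf'.
Captured: group 1 = 'cf'.

('cf',)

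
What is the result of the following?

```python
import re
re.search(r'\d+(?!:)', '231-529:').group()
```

'231'

A negative assertion filters positions out without eating any characters.
The match spans [0:3] → '231'.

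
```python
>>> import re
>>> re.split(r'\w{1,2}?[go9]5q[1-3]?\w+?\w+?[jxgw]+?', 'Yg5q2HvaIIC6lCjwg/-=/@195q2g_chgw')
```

The pattern matches 1 to 2 of a word character (lazy); then one of [go9], then the literal '5q', then optionally a character in [1-3]; then one or more of a word character (lazy); then one or more of a word character (lazy); then one or more of one of [jxgw] (lazy).
Matches to split on: at [0:15] → 'Yg5q2HvaIIC6lCj'; at [22:32] → '195q2g_chg'.
`split` removes every match and returns the 3 fragments in between.

['', 'wg/-=/@', 'w']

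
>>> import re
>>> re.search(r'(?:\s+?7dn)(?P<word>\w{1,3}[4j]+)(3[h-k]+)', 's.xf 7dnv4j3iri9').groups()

('v4j', '3i')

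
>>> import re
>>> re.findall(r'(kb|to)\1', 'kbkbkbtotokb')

['kb', 'to']

`\1` has to match the exact text group 1 already captured.
Because there's exactly one group, `findall` drops the full match and keeps group 1 from each hit.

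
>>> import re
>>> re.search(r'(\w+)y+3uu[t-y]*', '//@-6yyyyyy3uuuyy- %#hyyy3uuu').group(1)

'6yyyyy'

The match spans [4:17] → '6yyyyyy3uuuyy'.
Captured: group 1 = '6yyyyy'.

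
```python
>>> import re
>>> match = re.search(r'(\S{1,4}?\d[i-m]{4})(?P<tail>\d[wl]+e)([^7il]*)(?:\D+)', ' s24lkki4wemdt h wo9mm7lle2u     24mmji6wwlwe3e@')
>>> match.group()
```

's24lkki4wemdt h wo9mm'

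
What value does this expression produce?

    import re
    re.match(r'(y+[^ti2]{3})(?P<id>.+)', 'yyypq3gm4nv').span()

(0, 11)

`re.match` only tries the pattern at the start of the string.
The match spans [0:11] → 'yyypq3gm4nv'.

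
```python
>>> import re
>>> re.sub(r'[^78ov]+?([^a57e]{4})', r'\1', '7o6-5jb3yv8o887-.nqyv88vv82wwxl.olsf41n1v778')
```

This matches one or more of any character except [78ov] (lazy); then exactly 4 of any character except [a57e] (captured).
A non-greedy quantifier consumes as few characters as it can — just enough that the remainder of the pattern still matches from where it stops; whatever follows it matches normally.
Matches: at [2:9] → '6-5jb3y'; at [15:20] → '-.nqy'; at [26:31] → '2wwxl'; at [31:36] → '.olsf'; at [36:41] → '41n1v'.
`\1` in the replacement pulls in group 1's text for each match.

'7ojb3yv8o887.nqyv88vv8wwxlolsf1n1v778'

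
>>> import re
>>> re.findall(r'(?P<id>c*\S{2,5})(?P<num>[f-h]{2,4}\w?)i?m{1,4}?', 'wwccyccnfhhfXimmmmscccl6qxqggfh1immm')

Multiple groups make `findall` return tuples — one 2-tuple for each match.

[('ccyccnf', 'hhfX'), ('cccl6qxq', 'ggfh1')]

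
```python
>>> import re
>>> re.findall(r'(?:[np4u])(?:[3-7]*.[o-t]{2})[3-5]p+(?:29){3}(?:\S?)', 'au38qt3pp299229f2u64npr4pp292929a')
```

`findall` yields the raw match text (1 of them) because the pattern has no groups.

['u64npr4pp292929a']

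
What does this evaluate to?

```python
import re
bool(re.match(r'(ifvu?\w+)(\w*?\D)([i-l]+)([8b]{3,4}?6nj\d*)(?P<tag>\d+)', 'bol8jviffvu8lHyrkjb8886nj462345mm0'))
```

With `match`, the pattern is implicitly anchored at the beginning.
Here position 0 doesn't satisfy it, so the call returns None, and `bool(None)` is False.

False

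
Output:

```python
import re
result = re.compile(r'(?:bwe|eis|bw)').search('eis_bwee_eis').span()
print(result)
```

(0, 3)

Unlike `match`, `search` isn't anchored — it looks for the pattern anywhere in the string.
The match spans [0:3] → 'eis'.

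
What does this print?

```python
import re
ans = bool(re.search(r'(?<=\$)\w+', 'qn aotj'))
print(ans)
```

False

The positive lookaround only admits positions where the adjacent text matches; those characters stay outside the span.
`re.search` tries every starting position until one works.
Here nothing in the string fits, so the call returns None, and `bool(None)` is False.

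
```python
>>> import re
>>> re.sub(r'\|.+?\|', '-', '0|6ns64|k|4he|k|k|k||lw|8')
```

'0-k-k-k-8'

Matches: at [1:8] → '|6ns64|'; at [9:14] → '|4he|'; at [15:18] → '|k|'; at [19:24] → '||lw|'.
Each match is replaced by '-'.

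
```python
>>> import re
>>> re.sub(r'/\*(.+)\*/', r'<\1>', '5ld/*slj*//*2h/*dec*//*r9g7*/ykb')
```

Matches: at [3:29] → '/*slj*//*2h/*dec*//*r9g7*/'.
`\1` in the replacement pulls in group 1's text for each match.

'5ld<slj*//*2h/*dec*//*r9g7>ykb'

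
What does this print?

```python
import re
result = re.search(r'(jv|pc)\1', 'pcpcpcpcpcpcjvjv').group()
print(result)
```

`\1` has to match the exact text group 1 already captured.
`re.search` tries every starting position until one works.
The match spans [0:4] → 'pcpc'.
Captured: group 1 = 'pc'.

pcpc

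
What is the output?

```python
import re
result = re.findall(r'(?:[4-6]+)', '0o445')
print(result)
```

With no groups in the pattern, `findall` gives back each whole match — 1 here.

['445']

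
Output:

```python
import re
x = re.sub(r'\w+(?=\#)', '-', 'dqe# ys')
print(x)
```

-# ys

The lookaround is zero-width — it requires the adjacent text to match without consuming it, so the asserted text isn't part of the match.
Matches: at [0:3] → 'dqe'.
Every occurrence is swapped for '-'.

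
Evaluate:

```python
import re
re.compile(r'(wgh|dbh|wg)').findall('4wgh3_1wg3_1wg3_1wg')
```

['wgh', 'wg', 'wg', 'wg']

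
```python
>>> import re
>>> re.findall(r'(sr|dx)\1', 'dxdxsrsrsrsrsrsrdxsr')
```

The backreference `\1` re-matches whatever the first group consumed, character for character.
Matches: at [0:4] match 'dxdx', group 1 = 'dx'; at [4:8] match 'srsr', group 1 = 'sr'; at [8:12] match 'srsr', group 1 = 'sr'; at [12:16] match 'srsr', group 1 = 'sr'.
Because there's exactly one group, `findall` drops the full match and keeps group 1 from each hit.

['dx', 'sr', 'sr', 'sr']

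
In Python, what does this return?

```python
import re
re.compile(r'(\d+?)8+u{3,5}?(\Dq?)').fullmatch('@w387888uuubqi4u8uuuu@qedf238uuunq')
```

None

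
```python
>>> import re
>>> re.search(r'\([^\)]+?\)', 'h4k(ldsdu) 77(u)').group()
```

'(ldsdu)'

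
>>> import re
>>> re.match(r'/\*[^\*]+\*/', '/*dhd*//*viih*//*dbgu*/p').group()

'/*dhd*/'

`re.match` won't scan ahead — the pattern has to work from the very first character.
The match spans [0:7] → '/*dhd*/'.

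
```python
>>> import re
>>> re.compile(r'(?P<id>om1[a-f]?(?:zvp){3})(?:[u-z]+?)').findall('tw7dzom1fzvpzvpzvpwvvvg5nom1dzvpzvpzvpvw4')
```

Pattern: the literal 'om1', then optionally a character in [a-f], then the literal 'zvp' repeated 3 times (captured as 'id'); then one or more of a character in [u-z] (lazy) (non-capturing group).
Scanning left to right: at [5:19] match 'om1fzvpzvpzvpw', group 1 = 'om1fzvpzvpzvp'; at [25:39] match 'om1dzvpzvpzvpv', group 1 = 'om1dzvpzvpzvp'.
Because there's exactly one group, `findall` drops the full match and keeps group 1 from each hit.

['om1fzvpzvpzvp', 'om1dzvpzvpzvp']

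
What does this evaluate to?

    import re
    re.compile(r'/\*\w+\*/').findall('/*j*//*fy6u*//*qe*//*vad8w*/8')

Walking the string: at [0:5] → '/*j*/'; at [5:13] → '/*fy6u*/'; at [13:19] → '/*qe*/'; at [19:28] → '/*vad8w*/'.
No capturing groups, so `findall` returns the 4 full match strings.

['/*j*/', '/*fy6u*/', '/*qe*/', '/*vad8w*/']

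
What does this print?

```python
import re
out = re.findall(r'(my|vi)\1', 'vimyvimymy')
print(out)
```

['my']

The backreference `\1` re-matches whatever the first group consumed, character for character.
Matches: at [6:10] match 'mymy', group 1 = 'my'.
`findall` collects group 1 from the one match (1 total).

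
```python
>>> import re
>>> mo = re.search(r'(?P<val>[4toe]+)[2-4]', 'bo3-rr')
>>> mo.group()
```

Pattern: one or more of one of [4toe] (captured as 'val'); then a character in [2-4].
The match spans [1:3] → 'o3'.

'o3'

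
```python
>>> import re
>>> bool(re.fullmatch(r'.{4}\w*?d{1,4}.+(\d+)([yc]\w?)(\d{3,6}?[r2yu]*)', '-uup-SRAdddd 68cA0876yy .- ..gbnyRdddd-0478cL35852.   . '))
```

The pattern matches exactly 4 of any character, then zero or more of a word character (lazy), then 1 to 4 of a literal 'd'; then one or more of any character; then one or more of a digit (captured); then one of [yc], then optionally a word character (captured); then 3 to 6 of a digit (lazy), then zero or more of one of [r2yu] (captured).
For `fullmatch`, every character of the input must be accounted for by the pattern.
Here there's no way to consume every character, so the call returns None, and `bool(None)` is False.

False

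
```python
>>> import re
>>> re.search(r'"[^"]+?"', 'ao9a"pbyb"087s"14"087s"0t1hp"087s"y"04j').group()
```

The match spans [4:10] → '"pbyb"'.

'"pbyb"'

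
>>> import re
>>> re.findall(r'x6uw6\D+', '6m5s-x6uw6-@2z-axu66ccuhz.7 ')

['x6uw6-@']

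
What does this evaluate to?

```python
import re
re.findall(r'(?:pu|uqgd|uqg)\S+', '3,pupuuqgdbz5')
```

Scanning left to right: at [2:13] → 'pupuuqgdbz5'.
No capturing groups, so `findall` returns the 1 full match string.

['pupuuqgdbz5']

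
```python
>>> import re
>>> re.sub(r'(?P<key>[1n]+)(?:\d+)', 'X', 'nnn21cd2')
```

'Xcd2'

This matches one or more of one of [1n] (captured as 'key'); then one or more of a digit (non-capturing group).
Every occurrence is swapped for 'X'.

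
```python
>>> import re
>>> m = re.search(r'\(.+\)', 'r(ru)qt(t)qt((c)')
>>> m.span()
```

`search` walks the string left to right and returns the first match it finds.
The match spans [1:16] → '(ru)qt(t)qt((c)'.

(1, 16)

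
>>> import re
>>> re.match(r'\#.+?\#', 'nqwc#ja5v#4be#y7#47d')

`re.match` only tries the pattern at the start of the string.
Here the string doesn't start with a match, so the call returns None.

None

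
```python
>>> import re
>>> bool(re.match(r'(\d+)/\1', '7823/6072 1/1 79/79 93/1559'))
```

`re.match` won't scan ahead — the pattern has to work from the very first character.
Here the string doesn't start with a match, so the call returns None, and `bool(None)` is False.

False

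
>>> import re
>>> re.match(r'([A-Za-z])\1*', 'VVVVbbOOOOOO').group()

'VVVV'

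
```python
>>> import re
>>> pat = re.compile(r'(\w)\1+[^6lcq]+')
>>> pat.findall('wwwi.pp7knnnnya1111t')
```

['w']

After group 1 captures some text, `\1` only succeeds where that same text appears again.
Matches: at [0:20] match 'wwwi.pp7knnnnya1111t', group 1 = 'w'.
With a single group, `findall` returns only what that group captured — 1 item.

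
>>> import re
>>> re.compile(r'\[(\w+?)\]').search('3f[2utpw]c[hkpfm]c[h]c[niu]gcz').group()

'[2utpw]'

The match spans [2:9] → '[2utpw]'.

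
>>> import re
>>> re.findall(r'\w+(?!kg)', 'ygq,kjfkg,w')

`(?!…)`/`(?<!…)` only lets a position through if the neighbouring text does NOT match; no characters are consumed.
Scanning left to right: at [0:3] → 'ygq'; at [4:9] → 'kjfkg'; at [10:11] → 'w'.
`findall` yields the raw match text (3 of them) because the pattern has no groups.

['ygq', 'kjfkg', 'w']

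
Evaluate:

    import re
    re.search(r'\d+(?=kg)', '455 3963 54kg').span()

(9, 11)

Lookahead/lookbehind check context without consuming it, so the matched span excludes the asserted characters.
Unlike `match`, `search` isn't anchored — it looks for the pattern anywhere in the string.
The match spans [9:11] → '54'.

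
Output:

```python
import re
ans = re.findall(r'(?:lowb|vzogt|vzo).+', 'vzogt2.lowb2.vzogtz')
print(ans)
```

['vzogt2.lowb2.vzogtz']

No capturing groups, so `findall` returns the 1 full match string.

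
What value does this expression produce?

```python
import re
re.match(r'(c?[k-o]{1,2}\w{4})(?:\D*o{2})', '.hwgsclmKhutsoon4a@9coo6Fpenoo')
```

None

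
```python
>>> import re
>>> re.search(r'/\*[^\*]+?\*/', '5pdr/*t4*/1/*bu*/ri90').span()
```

The match spans [4:10] → '/*t4*/'.

(4, 10)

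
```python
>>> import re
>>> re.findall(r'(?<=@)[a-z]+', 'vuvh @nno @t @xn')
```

The `(?=…)`/`(?<=…)` assertion just peeks at neighbouring text; it doesn't advance the match position.
`findall` yields the raw match text (3 of them) because the pattern has no groups.

['nno', 't', 'xn']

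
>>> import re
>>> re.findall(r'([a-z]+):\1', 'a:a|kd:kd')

`\1` is not a pattern — it's the concrete string captured by group 1, re-applied verbatim.
`findall` collects group 1 from each match (2 total).

['a', 'kd']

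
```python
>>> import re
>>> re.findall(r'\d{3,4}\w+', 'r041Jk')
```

Pattern: 3 to 4 of a digit; then one or more of a word character.
Scanning left to right: at [1:6] → '041Jk'.
Since nothing is captured, `findall` lists the 1 matched substring directly.

['041Jk']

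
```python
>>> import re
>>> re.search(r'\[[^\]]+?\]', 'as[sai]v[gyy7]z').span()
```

(2, 7)

`re.search` scans for the first position where the pattern succeeds.
The match spans [2:7] → '[sai]'.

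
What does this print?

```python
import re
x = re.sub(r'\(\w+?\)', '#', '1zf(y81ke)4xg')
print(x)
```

1zf#4xg

Matches: at [3:10] → '(y81ke)'.
Every occurrence is swapped for '#'.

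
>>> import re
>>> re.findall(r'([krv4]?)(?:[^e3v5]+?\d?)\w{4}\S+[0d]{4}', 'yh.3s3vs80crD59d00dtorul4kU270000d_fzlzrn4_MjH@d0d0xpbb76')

The pattern matches optionally one of [krv4] (captured); then one or more of any character except [e3v5] (lazy), then optionally a digit (non-capturing group); then exactly 4 of a word character; then one or more of a non-whitespace character, then exactly 4 of one of [0d].
Scanning left to right: at [0:51] match 'yh.3s3vs80crD59d00dtorul4kU270000d_fzlzrn4_MjH@d0d0', group 1 = ''.
`findall` collects group 1 from the one match (1 total).

['']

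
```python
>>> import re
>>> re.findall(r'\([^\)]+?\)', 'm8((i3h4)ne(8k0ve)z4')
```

No capturing groups, so `findall` returns the 2 full match strings.

['((i3h4)', '(8k0ve)']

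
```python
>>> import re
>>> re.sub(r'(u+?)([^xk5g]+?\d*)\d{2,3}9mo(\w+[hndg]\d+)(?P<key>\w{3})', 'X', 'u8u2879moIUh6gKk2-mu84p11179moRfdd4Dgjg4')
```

The pattern matches one or more of a literal 'u' (lazy) (captured); then one or more of any character except [xk5g] (lazy), then zero or more of a digit (captured); then 2 to 3 of a digit, then the literal '9mo'; then one or more of a word character, then one of [hndg], then one or more of a digit (captured); then exactly 3 of a word character (captured as 'key').
Matches: at [0:16] → 'u8u2879moIUh6gKk'; at [19:38] → 'u84p11179moRfdd4Dgj'.
Each match is replaced by 'X'.

'X2-mXg4'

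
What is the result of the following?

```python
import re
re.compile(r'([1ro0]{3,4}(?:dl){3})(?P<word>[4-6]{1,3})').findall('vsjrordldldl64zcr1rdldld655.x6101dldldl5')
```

[('rordldldl', '64'), ('101dldldl', '5')]

This matches 3 to 4 of one of [1ro0], then the literal 'dl' repeated 3 times (captured); then 1 to 3 of a character in [4-6] (captured as 'word').
Matches: at [3:14] match 'rordldldl64', groups = ('rordldldl', '64'); at [30:40] match '101dldldl5', groups = ('101dldldl', '5').
With 2 capturing groups, `findall` returns a 2-tuple per match.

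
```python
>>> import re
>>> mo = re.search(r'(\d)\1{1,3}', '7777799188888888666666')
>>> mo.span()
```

`\1` has to match the exact text group 1 already captured.
`search` walks the string left to right and returns the first match it finds.
The match spans [0:4] → '7777'.
Captured: group 1 = '7'.

(0, 4)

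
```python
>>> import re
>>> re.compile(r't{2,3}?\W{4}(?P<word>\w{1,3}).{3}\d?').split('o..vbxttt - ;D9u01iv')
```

['o..vbx', 'D9u', 'v']

`re.split` interleaves the captured-group text with the surrounding fragments.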